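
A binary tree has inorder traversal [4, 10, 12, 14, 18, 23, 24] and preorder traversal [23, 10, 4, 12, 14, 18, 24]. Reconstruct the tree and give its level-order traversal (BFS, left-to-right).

Inorder:  [4, 10, 12, 14, 18, 23, 24]
Preorder: [23, 10, 4, 12, 14, 18, 24]
Algorithm: preorder visits root first, so consume preorder in order;
for each root, split the current inorder slice at that value into
left-subtree inorder and right-subtree inorder, then recurse.
Recursive splits:
  root=23; inorder splits into left=[4, 10, 12, 14, 18], right=[24]
  root=10; inorder splits into left=[4], right=[12, 14, 18]
  root=4; inorder splits into left=[], right=[]
  root=12; inorder splits into left=[], right=[14, 18]
  root=14; inorder splits into left=[], right=[18]
  root=18; inorder splits into left=[], right=[]
  root=24; inorder splits into left=[], right=[]
Reconstructed level-order: [23, 10, 24, 4, 12, 14, 18]


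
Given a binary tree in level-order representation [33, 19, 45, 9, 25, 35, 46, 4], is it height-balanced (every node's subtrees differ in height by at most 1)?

Tree (level-order array): [33, 19, 45, 9, 25, 35, 46, 4]
Definition: a tree is height-balanced if, at every node, |h(left) - h(right)| <= 1 (empty subtree has height -1).
Bottom-up per-node check:
  node 4: h_left=-1, h_right=-1, diff=0 [OK], height=0
  node 9: h_left=0, h_right=-1, diff=1 [OK], height=1
  node 25: h_left=-1, h_right=-1, diff=0 [OK], height=0
  node 19: h_left=1, h_right=0, diff=1 [OK], height=2
  node 35: h_left=-1, h_right=-1, diff=0 [OK], height=0
  node 46: h_left=-1, h_right=-1, diff=0 [OK], height=0
  node 45: h_left=0, h_right=0, diff=0 [OK], height=1
  node 33: h_left=2, h_right=1, diff=1 [OK], height=3
All nodes satisfy the balance condition.
Result: Balanced


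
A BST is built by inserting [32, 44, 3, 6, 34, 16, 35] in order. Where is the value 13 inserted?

Starting tree (level order): [32, 3, 44, None, 6, 34, None, None, 16, None, 35]
Insertion path: 32 -> 3 -> 6 -> 16
Result: insert 13 as left child of 16
Final tree (level order): [32, 3, 44, None, 6, 34, None, None, 16, None, 35, 13]


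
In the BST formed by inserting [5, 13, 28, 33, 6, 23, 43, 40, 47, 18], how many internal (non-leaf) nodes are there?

Tree built from: [5, 13, 28, 33, 6, 23, 43, 40, 47, 18]
Tree (level-order array): [5, None, 13, 6, 28, None, None, 23, 33, 18, None, None, 43, None, None, 40, 47]
Rule: An internal node has at least one child.
Per-node child counts:
  node 5: 1 child(ren)
  node 13: 2 child(ren)
  node 6: 0 child(ren)
  node 28: 2 child(ren)
  node 23: 1 child(ren)
  node 18: 0 child(ren)
  node 33: 1 child(ren)
  node 43: 2 child(ren)
  node 40: 0 child(ren)
  node 47: 0 child(ren)
Matching nodes: [5, 13, 28, 23, 33, 43]
Count of internal (non-leaf) nodes: 6


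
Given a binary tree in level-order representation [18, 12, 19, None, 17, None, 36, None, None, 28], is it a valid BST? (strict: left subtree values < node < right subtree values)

Level-order array: [18, 12, 19, None, 17, None, 36, None, None, 28]
Validate using subtree bounds (lo, hi): at each node, require lo < value < hi,
then recurse left with hi=value and right with lo=value.
Preorder trace (stopping at first violation):
  at node 18 with bounds (-inf, +inf): OK
  at node 12 with bounds (-inf, 18): OK
  at node 17 with bounds (12, 18): OK
  at node 19 with bounds (18, +inf): OK
  at node 36 with bounds (19, +inf): OK
  at node 28 with bounds (19, 36): OK
No violation found at any node.
Result: Valid BST


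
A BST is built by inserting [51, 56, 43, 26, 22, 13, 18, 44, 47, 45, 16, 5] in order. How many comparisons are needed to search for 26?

Search path for 26: 51 -> 43 -> 26
Found: True
Comparisons: 3


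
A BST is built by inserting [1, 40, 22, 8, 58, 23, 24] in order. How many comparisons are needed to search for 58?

Search path for 58: 1 -> 40 -> 58
Found: True
Comparisons: 3


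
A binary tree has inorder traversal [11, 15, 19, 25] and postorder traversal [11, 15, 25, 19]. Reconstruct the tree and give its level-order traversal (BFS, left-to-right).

Inorder:   [11, 15, 19, 25]
Postorder: [11, 15, 25, 19]
Algorithm: postorder visits root last, so walk postorder right-to-left;
each value is the root of the current inorder slice — split it at that
value, recurse on the right subtree first, then the left.
Recursive splits:
  root=19; inorder splits into left=[11, 15], right=[25]
  root=25; inorder splits into left=[], right=[]
  root=15; inorder splits into left=[11], right=[]
  root=11; inorder splits into left=[], right=[]
Reconstructed level-order: [19, 15, 25, 11]


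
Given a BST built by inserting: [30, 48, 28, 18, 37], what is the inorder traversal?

Tree insertion order: [30, 48, 28, 18, 37]
Tree (level-order array): [30, 28, 48, 18, None, 37]
Inorder traversal: [18, 28, 30, 37, 48]


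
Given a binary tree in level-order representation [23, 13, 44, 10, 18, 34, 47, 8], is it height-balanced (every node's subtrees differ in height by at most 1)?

Tree (level-order array): [23, 13, 44, 10, 18, 34, 47, 8]
Definition: a tree is height-balanced if, at every node, |h(left) - h(right)| <= 1 (empty subtree has height -1).
Bottom-up per-node check:
  node 8: h_left=-1, h_right=-1, diff=0 [OK], height=0
  node 10: h_left=0, h_right=-1, diff=1 [OK], height=1
  node 18: h_left=-1, h_right=-1, diff=0 [OK], height=0
  node 13: h_left=1, h_right=0, diff=1 [OK], height=2
  node 34: h_left=-1, h_right=-1, diff=0 [OK], height=0
  node 47: h_left=-1, h_right=-1, diff=0 [OK], height=0
  node 44: h_left=0, h_right=0, diff=0 [OK], height=1
  node 23: h_left=2, h_right=1, diff=1 [OK], height=3
All nodes satisfy the balance condition.
Result: Balanced


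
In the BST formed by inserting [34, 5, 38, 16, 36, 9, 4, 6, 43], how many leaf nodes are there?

Tree built from: [34, 5, 38, 16, 36, 9, 4, 6, 43]
Tree (level-order array): [34, 5, 38, 4, 16, 36, 43, None, None, 9, None, None, None, None, None, 6]
Rule: A leaf has 0 children.
Per-node child counts:
  node 34: 2 child(ren)
  node 5: 2 child(ren)
  node 4: 0 child(ren)
  node 16: 1 child(ren)
  node 9: 1 child(ren)
  node 6: 0 child(ren)
  node 38: 2 child(ren)
  node 36: 0 child(ren)
  node 43: 0 child(ren)
Matching nodes: [4, 6, 36, 43]
Count of leaf nodes: 4


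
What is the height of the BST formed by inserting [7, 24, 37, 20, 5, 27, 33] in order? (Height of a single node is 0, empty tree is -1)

Insertion order: [7, 24, 37, 20, 5, 27, 33]
Tree (level-order array): [7, 5, 24, None, None, 20, 37, None, None, 27, None, None, 33]
Compute height bottom-up (empty subtree = -1):
  height(5) = 1 + max(-1, -1) = 0
  height(20) = 1 + max(-1, -1) = 0
  height(33) = 1 + max(-1, -1) = 0
  height(27) = 1 + max(-1, 0) = 1
  height(37) = 1 + max(1, -1) = 2
  height(24) = 1 + max(0, 2) = 3
  height(7) = 1 + max(0, 3) = 4
Height = 4


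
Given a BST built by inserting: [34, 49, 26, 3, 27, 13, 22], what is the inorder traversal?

Tree insertion order: [34, 49, 26, 3, 27, 13, 22]
Tree (level-order array): [34, 26, 49, 3, 27, None, None, None, 13, None, None, None, 22]
Inorder traversal: [3, 13, 22, 26, 27, 34, 49]


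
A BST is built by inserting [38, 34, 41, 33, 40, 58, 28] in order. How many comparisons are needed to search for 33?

Search path for 33: 38 -> 34 -> 33
Found: True
Comparisons: 3


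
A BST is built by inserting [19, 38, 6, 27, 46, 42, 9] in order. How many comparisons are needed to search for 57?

Search path for 57: 19 -> 38 -> 46
Found: False
Comparisons: 3


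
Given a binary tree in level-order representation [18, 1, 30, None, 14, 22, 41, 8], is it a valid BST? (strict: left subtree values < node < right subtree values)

Level-order array: [18, 1, 30, None, 14, 22, 41, 8]
Validate using subtree bounds (lo, hi): at each node, require lo < value < hi,
then recurse left with hi=value and right with lo=value.
Preorder trace (stopping at first violation):
  at node 18 with bounds (-inf, +inf): OK
  at node 1 with bounds (-inf, 18): OK
  at node 14 with bounds (1, 18): OK
  at node 8 with bounds (1, 14): OK
  at node 30 with bounds (18, +inf): OK
  at node 22 with bounds (18, 30): OK
  at node 41 with bounds (30, +inf): OK
No violation found at any node.
Result: Valid BST


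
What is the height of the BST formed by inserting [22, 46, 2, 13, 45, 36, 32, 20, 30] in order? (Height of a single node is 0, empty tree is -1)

Insertion order: [22, 46, 2, 13, 45, 36, 32, 20, 30]
Tree (level-order array): [22, 2, 46, None, 13, 45, None, None, 20, 36, None, None, None, 32, None, 30]
Compute height bottom-up (empty subtree = -1):
  height(20) = 1 + max(-1, -1) = 0
  height(13) = 1 + max(-1, 0) = 1
  height(2) = 1 + max(-1, 1) = 2
  height(30) = 1 + max(-1, -1) = 0
  height(32) = 1 + max(0, -1) = 1
  height(36) = 1 + max(1, -1) = 2
  height(45) = 1 + max(2, -1) = 3
  height(46) = 1 + max(3, -1) = 4
  height(22) = 1 + max(2, 4) = 5
Height = 5


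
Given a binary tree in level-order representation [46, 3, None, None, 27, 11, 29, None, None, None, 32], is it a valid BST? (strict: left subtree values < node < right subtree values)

Level-order array: [46, 3, None, None, 27, 11, 29, None, None, None, 32]
Validate using subtree bounds (lo, hi): at each node, require lo < value < hi,
then recurse left with hi=value and right with lo=value.
Preorder trace (stopping at first violation):
  at node 46 with bounds (-inf, +inf): OK
  at node 3 with bounds (-inf, 46): OK
  at node 27 with bounds (3, 46): OK
  at node 11 with bounds (3, 27): OK
  at node 29 with bounds (27, 46): OK
  at node 32 with bounds (29, 46): OK
No violation found at any node.
Result: Valid BST


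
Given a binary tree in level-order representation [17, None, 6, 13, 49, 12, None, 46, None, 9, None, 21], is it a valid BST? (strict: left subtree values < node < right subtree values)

Level-order array: [17, None, 6, 13, 49, 12, None, 46, None, 9, None, 21]
Validate using subtree bounds (lo, hi): at each node, require lo < value < hi,
then recurse left with hi=value and right with lo=value.
Preorder trace (stopping at first violation):
  at node 17 with bounds (-inf, +inf): OK
  at node 6 with bounds (17, +inf): VIOLATION
Node 6 violates its bound: not (17 < 6 < +inf).
Result: Not a valid BST


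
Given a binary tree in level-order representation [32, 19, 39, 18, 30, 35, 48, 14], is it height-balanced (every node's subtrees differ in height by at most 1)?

Tree (level-order array): [32, 19, 39, 18, 30, 35, 48, 14]
Definition: a tree is height-balanced if, at every node, |h(left) - h(right)| <= 1 (empty subtree has height -1).
Bottom-up per-node check:
  node 14: h_left=-1, h_right=-1, diff=0 [OK], height=0
  node 18: h_left=0, h_right=-1, diff=1 [OK], height=1
  node 30: h_left=-1, h_right=-1, diff=0 [OK], height=0
  node 19: h_left=1, h_right=0, diff=1 [OK], height=2
  node 35: h_left=-1, h_right=-1, diff=0 [OK], height=0
  node 48: h_left=-1, h_right=-1, diff=0 [OK], height=0
  node 39: h_left=0, h_right=0, diff=0 [OK], height=1
  node 32: h_left=2, h_right=1, diff=1 [OK], height=3
All nodes satisfy the balance condition.
Result: Balanced


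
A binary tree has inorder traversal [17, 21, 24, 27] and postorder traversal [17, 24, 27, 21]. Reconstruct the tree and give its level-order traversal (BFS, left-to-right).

Inorder:   [17, 21, 24, 27]
Postorder: [17, 24, 27, 21]
Algorithm: postorder visits root last, so walk postorder right-to-left;
each value is the root of the current inorder slice — split it at that
value, recurse on the right subtree first, then the left.
Recursive splits:
  root=21; inorder splits into left=[17], right=[24, 27]
  root=27; inorder splits into left=[24], right=[]
  root=24; inorder splits into left=[], right=[]
  root=17; inorder splits into left=[], right=[]
Reconstructed level-order: [21, 17, 27, 24]


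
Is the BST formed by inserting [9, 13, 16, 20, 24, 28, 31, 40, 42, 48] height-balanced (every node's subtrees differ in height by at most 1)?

Tree (level-order array): [9, None, 13, None, 16, None, 20, None, 24, None, 28, None, 31, None, 40, None, 42, None, 48]
Definition: a tree is height-balanced if, at every node, |h(left) - h(right)| <= 1 (empty subtree has height -1).
Bottom-up per-node check:
  node 48: h_left=-1, h_right=-1, diff=0 [OK], height=0
  node 42: h_left=-1, h_right=0, diff=1 [OK], height=1
  node 40: h_left=-1, h_right=1, diff=2 [FAIL (|-1-1|=2 > 1)], height=2
  node 31: h_left=-1, h_right=2, diff=3 [FAIL (|-1-2|=3 > 1)], height=3
  node 28: h_left=-1, h_right=3, diff=4 [FAIL (|-1-3|=4 > 1)], height=4
  node 24: h_left=-1, h_right=4, diff=5 [FAIL (|-1-4|=5 > 1)], height=5
  node 20: h_left=-1, h_right=5, diff=6 [FAIL (|-1-5|=6 > 1)], height=6
  node 16: h_left=-1, h_right=6, diff=7 [FAIL (|-1-6|=7 > 1)], height=7
  node 13: h_left=-1, h_right=7, diff=8 [FAIL (|-1-7|=8 > 1)], height=8
  node 9: h_left=-1, h_right=8, diff=9 [FAIL (|-1-8|=9 > 1)], height=9
Node 40 violates the condition: |-1 - 1| = 2 > 1.
Result: Not balanced


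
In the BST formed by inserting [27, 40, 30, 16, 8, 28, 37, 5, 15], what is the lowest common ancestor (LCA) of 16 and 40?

Tree insertion order: [27, 40, 30, 16, 8, 28, 37, 5, 15]
Tree (level-order array): [27, 16, 40, 8, None, 30, None, 5, 15, 28, 37]
In a BST, the LCA of p=16, q=40 is the first node v on the
root-to-leaf path with p <= v <= q (go left if both < v, right if both > v).
Walk from root:
  at 27: 16 <= 27 <= 40, this is the LCA
LCA = 27


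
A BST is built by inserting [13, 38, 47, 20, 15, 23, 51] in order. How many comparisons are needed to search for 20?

Search path for 20: 13 -> 38 -> 20
Found: True
Comparisons: 3


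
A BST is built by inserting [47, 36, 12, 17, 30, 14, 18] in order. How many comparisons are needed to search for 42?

Search path for 42: 47 -> 36
Found: False
Comparisons: 2


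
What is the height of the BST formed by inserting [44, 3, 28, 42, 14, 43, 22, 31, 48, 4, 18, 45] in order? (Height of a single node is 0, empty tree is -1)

Insertion order: [44, 3, 28, 42, 14, 43, 22, 31, 48, 4, 18, 45]
Tree (level-order array): [44, 3, 48, None, 28, 45, None, 14, 42, None, None, 4, 22, 31, 43, None, None, 18]
Compute height bottom-up (empty subtree = -1):
  height(4) = 1 + max(-1, -1) = 0
  height(18) = 1 + max(-1, -1) = 0
  height(22) = 1 + max(0, -1) = 1
  height(14) = 1 + max(0, 1) = 2
  height(31) = 1 + max(-1, -1) = 0
  height(43) = 1 + max(-1, -1) = 0
  height(42) = 1 + max(0, 0) = 1
  height(28) = 1 + max(2, 1) = 3
  height(3) = 1 + max(-1, 3) = 4
  height(45) = 1 + max(-1, -1) = 0
  height(48) = 1 + max(0, -1) = 1
  height(44) = 1 + max(4, 1) = 5
Height = 5


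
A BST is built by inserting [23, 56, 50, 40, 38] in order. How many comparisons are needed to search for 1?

Search path for 1: 23
Found: False
Comparisons: 1


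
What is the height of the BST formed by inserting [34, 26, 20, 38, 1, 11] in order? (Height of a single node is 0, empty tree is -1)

Insertion order: [34, 26, 20, 38, 1, 11]
Tree (level-order array): [34, 26, 38, 20, None, None, None, 1, None, None, 11]
Compute height bottom-up (empty subtree = -1):
  height(11) = 1 + max(-1, -1) = 0
  height(1) = 1 + max(-1, 0) = 1
  height(20) = 1 + max(1, -1) = 2
  height(26) = 1 + max(2, -1) = 3
  height(38) = 1 + max(-1, -1) = 0
  height(34) = 1 + max(3, 0) = 4
Height = 4


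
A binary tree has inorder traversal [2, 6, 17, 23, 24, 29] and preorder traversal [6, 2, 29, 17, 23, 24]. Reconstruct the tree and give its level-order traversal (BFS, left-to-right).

Inorder:  [2, 6, 17, 23, 24, 29]
Preorder: [6, 2, 29, 17, 23, 24]
Algorithm: preorder visits root first, so consume preorder in order;
for each root, split the current inorder slice at that value into
left-subtree inorder and right-subtree inorder, then recurse.
Recursive splits:
  root=6; inorder splits into left=[2], right=[17, 23, 24, 29]
  root=2; inorder splits into left=[], right=[]
  root=29; inorder splits into left=[17, 23, 24], right=[]
  root=17; inorder splits into left=[], right=[23, 24]
  root=23; inorder splits into left=[], right=[24]
  root=24; inorder splits into left=[], right=[]
Reconstructed level-order: [6, 2, 29, 17, 23, 24]


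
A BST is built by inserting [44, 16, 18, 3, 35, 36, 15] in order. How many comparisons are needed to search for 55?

Search path for 55: 44
Found: False
Comparisons: 1


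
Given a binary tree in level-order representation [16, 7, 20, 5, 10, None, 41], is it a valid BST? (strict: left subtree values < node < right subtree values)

Level-order array: [16, 7, 20, 5, 10, None, 41]
Validate using subtree bounds (lo, hi): at each node, require lo < value < hi,
then recurse left with hi=value and right with lo=value.
Preorder trace (stopping at first violation):
  at node 16 with bounds (-inf, +inf): OK
  at node 7 with bounds (-inf, 16): OK
  at node 5 with bounds (-inf, 7): OK
  at node 10 with bounds (7, 16): OK
  at node 20 with bounds (16, +inf): OK
  at node 41 with bounds (20, +inf): OK
No violation found at any node.
Result: Valid BST


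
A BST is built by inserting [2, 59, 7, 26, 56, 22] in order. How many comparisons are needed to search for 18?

Search path for 18: 2 -> 59 -> 7 -> 26 -> 22
Found: False
Comparisons: 5


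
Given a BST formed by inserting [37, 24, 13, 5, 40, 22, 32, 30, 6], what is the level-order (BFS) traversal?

Tree insertion order: [37, 24, 13, 5, 40, 22, 32, 30, 6]
Tree (level-order array): [37, 24, 40, 13, 32, None, None, 5, 22, 30, None, None, 6]
BFS from the root, enqueuing left then right child of each popped node:
  queue [37] -> pop 37, enqueue [24, 40], visited so far: [37]
  queue [24, 40] -> pop 24, enqueue [13, 32], visited so far: [37, 24]
  queue [40, 13, 32] -> pop 40, enqueue [none], visited so far: [37, 24, 40]
  queue [13, 32] -> pop 13, enqueue [5, 22], visited so far: [37, 24, 40, 13]
  queue [32, 5, 22] -> pop 32, enqueue [30], visited so far: [37, 24, 40, 13, 32]
  queue [5, 22, 30] -> pop 5, enqueue [6], visited so far: [37, 24, 40, 13, 32, 5]
  queue [22, 30, 6] -> pop 22, enqueue [none], visited so far: [37, 24, 40, 13, 32, 5, 22]
  queue [30, 6] -> pop 30, enqueue [none], visited so far: [37, 24, 40, 13, 32, 5, 22, 30]
  queue [6] -> pop 6, enqueue [none], visited so far: [37, 24, 40, 13, 32, 5, 22, 30, 6]
Result: [37, 24, 40, 13, 32, 5, 22, 30, 6]


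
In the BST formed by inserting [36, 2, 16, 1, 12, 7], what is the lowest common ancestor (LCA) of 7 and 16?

Tree insertion order: [36, 2, 16, 1, 12, 7]
Tree (level-order array): [36, 2, None, 1, 16, None, None, 12, None, 7]
In a BST, the LCA of p=7, q=16 is the first node v on the
root-to-leaf path with p <= v <= q (go left if both < v, right if both > v).
Walk from root:
  at 36: both 7 and 16 < 36, go left
  at 2: both 7 and 16 > 2, go right
  at 16: 7 <= 16 <= 16, this is the LCA
LCA = 16


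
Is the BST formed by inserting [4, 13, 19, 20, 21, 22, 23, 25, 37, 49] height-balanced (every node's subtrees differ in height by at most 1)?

Tree (level-order array): [4, None, 13, None, 19, None, 20, None, 21, None, 22, None, 23, None, 25, None, 37, None, 49]
Definition: a tree is height-balanced if, at every node, |h(left) - h(right)| <= 1 (empty subtree has height -1).
Bottom-up per-node check:
  node 49: h_left=-1, h_right=-1, diff=0 [OK], height=0
  node 37: h_left=-1, h_right=0, diff=1 [OK], height=1
  node 25: h_left=-1, h_right=1, diff=2 [FAIL (|-1-1|=2 > 1)], height=2
  node 23: h_left=-1, h_right=2, diff=3 [FAIL (|-1-2|=3 > 1)], height=3
  node 22: h_left=-1, h_right=3, diff=4 [FAIL (|-1-3|=4 > 1)], height=4
  node 21: h_left=-1, h_right=4, diff=5 [FAIL (|-1-4|=5 > 1)], height=5
  node 20: h_left=-1, h_right=5, diff=6 [FAIL (|-1-5|=6 > 1)], height=6
  node 19: h_left=-1, h_right=6, diff=7 [FAIL (|-1-6|=7 > 1)], height=7
  node 13: h_left=-1, h_right=7, diff=8 [FAIL (|-1-7|=8 > 1)], height=8
  node 4: h_left=-1, h_right=8, diff=9 [FAIL (|-1-8|=9 > 1)], height=9
Node 25 violates the condition: |-1 - 1| = 2 > 1.
Result: Not balanced


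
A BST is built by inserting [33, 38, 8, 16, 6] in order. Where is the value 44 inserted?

Starting tree (level order): [33, 8, 38, 6, 16]
Insertion path: 33 -> 38
Result: insert 44 as right child of 38
Final tree (level order): [33, 8, 38, 6, 16, None, 44]


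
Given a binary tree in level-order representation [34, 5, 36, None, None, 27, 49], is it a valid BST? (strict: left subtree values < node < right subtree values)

Level-order array: [34, 5, 36, None, None, 27, 49]
Validate using subtree bounds (lo, hi): at each node, require lo < value < hi,
then recurse left with hi=value and right with lo=value.
Preorder trace (stopping at first violation):
  at node 34 with bounds (-inf, +inf): OK
  at node 5 with bounds (-inf, 34): OK
  at node 36 with bounds (34, +inf): OK
  at node 27 with bounds (34, 36): VIOLATION
Node 27 violates its bound: not (34 < 27 < 36).
Result: Not a valid BST


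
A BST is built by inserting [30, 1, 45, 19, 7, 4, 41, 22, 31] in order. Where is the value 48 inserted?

Starting tree (level order): [30, 1, 45, None, 19, 41, None, 7, 22, 31, None, 4]
Insertion path: 30 -> 45
Result: insert 48 as right child of 45
Final tree (level order): [30, 1, 45, None, 19, 41, 48, 7, 22, 31, None, None, None, 4]


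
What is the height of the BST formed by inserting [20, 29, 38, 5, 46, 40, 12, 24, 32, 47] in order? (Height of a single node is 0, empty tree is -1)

Insertion order: [20, 29, 38, 5, 46, 40, 12, 24, 32, 47]
Tree (level-order array): [20, 5, 29, None, 12, 24, 38, None, None, None, None, 32, 46, None, None, 40, 47]
Compute height bottom-up (empty subtree = -1):
  height(12) = 1 + max(-1, -1) = 0
  height(5) = 1 + max(-1, 0) = 1
  height(24) = 1 + max(-1, -1) = 0
  height(32) = 1 + max(-1, -1) = 0
  height(40) = 1 + max(-1, -1) = 0
  height(47) = 1 + max(-1, -1) = 0
  height(46) = 1 + max(0, 0) = 1
  height(38) = 1 + max(0, 1) = 2
  height(29) = 1 + max(0, 2) = 3
  height(20) = 1 + max(1, 3) = 4
Height = 4


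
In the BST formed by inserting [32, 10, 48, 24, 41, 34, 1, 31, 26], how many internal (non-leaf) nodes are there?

Tree built from: [32, 10, 48, 24, 41, 34, 1, 31, 26]
Tree (level-order array): [32, 10, 48, 1, 24, 41, None, None, None, None, 31, 34, None, 26]
Rule: An internal node has at least one child.
Per-node child counts:
  node 32: 2 child(ren)
  node 10: 2 child(ren)
  node 1: 0 child(ren)
  node 24: 1 child(ren)
  node 31: 1 child(ren)
  node 26: 0 child(ren)
  node 48: 1 child(ren)
  node 41: 1 child(ren)
  node 34: 0 child(ren)
Matching nodes: [32, 10, 24, 31, 48, 41]
Count of internal (non-leaf) nodes: 6


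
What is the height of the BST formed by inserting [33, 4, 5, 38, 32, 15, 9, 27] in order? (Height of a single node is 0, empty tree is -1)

Insertion order: [33, 4, 5, 38, 32, 15, 9, 27]
Tree (level-order array): [33, 4, 38, None, 5, None, None, None, 32, 15, None, 9, 27]
Compute height bottom-up (empty subtree = -1):
  height(9) = 1 + max(-1, -1) = 0
  height(27) = 1 + max(-1, -1) = 0
  height(15) = 1 + max(0, 0) = 1
  height(32) = 1 + max(1, -1) = 2
  height(5) = 1 + max(-1, 2) = 3
  height(4) = 1 + max(-1, 3) = 4
  height(38) = 1 + max(-1, -1) = 0
  height(33) = 1 + max(4, 0) = 5
Height = 5


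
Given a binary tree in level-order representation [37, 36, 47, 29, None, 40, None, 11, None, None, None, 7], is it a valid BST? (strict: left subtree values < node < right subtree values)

Level-order array: [37, 36, 47, 29, None, 40, None, 11, None, None, None, 7]
Validate using subtree bounds (lo, hi): at each node, require lo < value < hi,
then recurse left with hi=value and right with lo=value.
Preorder trace (stopping at first violation):
  at node 37 with bounds (-inf, +inf): OK
  at node 36 with bounds (-inf, 37): OK
  at node 29 with bounds (-inf, 36): OK
  at node 11 with bounds (-inf, 29): OK
  at node 7 with bounds (-inf, 11): OK
  at node 47 with bounds (37, +inf): OK
  at node 40 with bounds (37, 47): OK
No violation found at any node.
Result: Valid BST


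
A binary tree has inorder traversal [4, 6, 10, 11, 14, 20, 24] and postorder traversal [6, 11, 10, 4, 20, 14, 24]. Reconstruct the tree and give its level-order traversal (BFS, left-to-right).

Inorder:   [4, 6, 10, 11, 14, 20, 24]
Postorder: [6, 11, 10, 4, 20, 14, 24]
Algorithm: postorder visits root last, so walk postorder right-to-left;
each value is the root of the current inorder slice — split it at that
value, recurse on the right subtree first, then the left.
Recursive splits:
  root=24; inorder splits into left=[4, 6, 10, 11, 14, 20], right=[]
  root=14; inorder splits into left=[4, 6, 10, 11], right=[20]
  root=20; inorder splits into left=[], right=[]
  root=4; inorder splits into left=[], right=[6, 10, 11]
  root=10; inorder splits into left=[6], right=[11]
  root=11; inorder splits into left=[], right=[]
  root=6; inorder splits into left=[], right=[]
Reconstructed level-order: [24, 14, 4, 20, 10, 6, 11]


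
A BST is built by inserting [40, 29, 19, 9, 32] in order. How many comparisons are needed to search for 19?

Search path for 19: 40 -> 29 -> 19
Found: True
Comparisons: 3


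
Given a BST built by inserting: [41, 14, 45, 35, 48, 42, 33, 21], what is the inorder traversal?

Tree insertion order: [41, 14, 45, 35, 48, 42, 33, 21]
Tree (level-order array): [41, 14, 45, None, 35, 42, 48, 33, None, None, None, None, None, 21]
Inorder traversal: [14, 21, 33, 35, 41, 42, 45, 48]


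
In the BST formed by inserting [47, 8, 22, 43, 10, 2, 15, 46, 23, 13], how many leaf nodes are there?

Tree built from: [47, 8, 22, 43, 10, 2, 15, 46, 23, 13]
Tree (level-order array): [47, 8, None, 2, 22, None, None, 10, 43, None, 15, 23, 46, 13]
Rule: A leaf has 0 children.
Per-node child counts:
  node 47: 1 child(ren)
  node 8: 2 child(ren)
  node 2: 0 child(ren)
  node 22: 2 child(ren)
  node 10: 1 child(ren)
  node 15: 1 child(ren)
  node 13: 0 child(ren)
  node 43: 2 child(ren)
  node 23: 0 child(ren)
  node 46: 0 child(ren)
Matching nodes: [2, 13, 23, 46]
Count of leaf nodes: 4


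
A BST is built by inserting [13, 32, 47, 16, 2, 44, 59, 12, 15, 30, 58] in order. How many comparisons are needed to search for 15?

Search path for 15: 13 -> 32 -> 16 -> 15
Found: True
Comparisons: 4


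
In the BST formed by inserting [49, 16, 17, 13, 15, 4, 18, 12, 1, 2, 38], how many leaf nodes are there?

Tree built from: [49, 16, 17, 13, 15, 4, 18, 12, 1, 2, 38]
Tree (level-order array): [49, 16, None, 13, 17, 4, 15, None, 18, 1, 12, None, None, None, 38, None, 2]
Rule: A leaf has 0 children.
Per-node child counts:
  node 49: 1 child(ren)
  node 16: 2 child(ren)
  node 13: 2 child(ren)
  node 4: 2 child(ren)
  node 1: 1 child(ren)
  node 2: 0 child(ren)
  node 12: 0 child(ren)
  node 15: 0 child(ren)
  node 17: 1 child(ren)
  node 18: 1 child(ren)
  node 38: 0 child(ren)
Matching nodes: [2, 12, 15, 38]
Count of leaf nodes: 4


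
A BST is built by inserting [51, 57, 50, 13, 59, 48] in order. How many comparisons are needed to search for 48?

Search path for 48: 51 -> 50 -> 13 -> 48
Found: True
Comparisons: 4


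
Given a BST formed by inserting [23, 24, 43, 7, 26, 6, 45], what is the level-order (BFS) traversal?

Tree insertion order: [23, 24, 43, 7, 26, 6, 45]
Tree (level-order array): [23, 7, 24, 6, None, None, 43, None, None, 26, 45]
BFS from the root, enqueuing left then right child of each popped node:
  queue [23] -> pop 23, enqueue [7, 24], visited so far: [23]
  queue [7, 24] -> pop 7, enqueue [6], visited so far: [23, 7]
  queue [24, 6] -> pop 24, enqueue [43], visited so far: [23, 7, 24]
  queue [6, 43] -> pop 6, enqueue [none], visited so far: [23, 7, 24, 6]
  queue [43] -> pop 43, enqueue [26, 45], visited so far: [23, 7, 24, 6, 43]
  queue [26, 45] -> pop 26, enqueue [none], visited so far: [23, 7, 24, 6, 43, 26]
  queue [45] -> pop 45, enqueue [none], visited so far: [23, 7, 24, 6, 43, 26, 45]
Result: [23, 7, 24, 6, 43, 26, 45]


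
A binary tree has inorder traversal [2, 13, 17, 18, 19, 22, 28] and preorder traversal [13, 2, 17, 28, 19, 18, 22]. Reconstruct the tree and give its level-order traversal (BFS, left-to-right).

Inorder:  [2, 13, 17, 18, 19, 22, 28]
Preorder: [13, 2, 17, 28, 19, 18, 22]
Algorithm: preorder visits root first, so consume preorder in order;
for each root, split the current inorder slice at that value into
left-subtree inorder and right-subtree inorder, then recurse.
Recursive splits:
  root=13; inorder splits into left=[2], right=[17, 18, 19, 22, 28]
  root=2; inorder splits into left=[], right=[]
  root=17; inorder splits into left=[], right=[18, 19, 22, 28]
  root=28; inorder splits into left=[18, 19, 22], right=[]
  root=19; inorder splits into left=[18], right=[22]
  root=18; inorder splits into left=[], right=[]
  root=22; inorder splits into left=[], right=[]
Reconstructed level-order: [13, 2, 17, 28, 19, 18, 22]


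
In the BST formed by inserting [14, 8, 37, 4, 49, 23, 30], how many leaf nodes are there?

Tree built from: [14, 8, 37, 4, 49, 23, 30]
Tree (level-order array): [14, 8, 37, 4, None, 23, 49, None, None, None, 30]
Rule: A leaf has 0 children.
Per-node child counts:
  node 14: 2 child(ren)
  node 8: 1 child(ren)
  node 4: 0 child(ren)
  node 37: 2 child(ren)
  node 23: 1 child(ren)
  node 30: 0 child(ren)
  node 49: 0 child(ren)
Matching nodes: [4, 30, 49]
Count of leaf nodes: 3


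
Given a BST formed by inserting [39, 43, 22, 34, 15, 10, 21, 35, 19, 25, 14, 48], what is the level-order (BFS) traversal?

Tree insertion order: [39, 43, 22, 34, 15, 10, 21, 35, 19, 25, 14, 48]
Tree (level-order array): [39, 22, 43, 15, 34, None, 48, 10, 21, 25, 35, None, None, None, 14, 19]
BFS from the root, enqueuing left then right child of each popped node:
  queue [39] -> pop 39, enqueue [22, 43], visited so far: [39]
  queue [22, 43] -> pop 22, enqueue [15, 34], visited so far: [39, 22]
  queue [43, 15, 34] -> pop 43, enqueue [48], visited so far: [39, 22, 43]
  queue [15, 34, 48] -> pop 15, enqueue [10, 21], visited so far: [39, 22, 43, 15]
  queue [34, 48, 10, 21] -> pop 34, enqueue [25, 35], visited so far: [39, 22, 43, 15, 34]
  queue [48, 10, 21, 25, 35] -> pop 48, enqueue [none], visited so far: [39, 22, 43, 15, 34, 48]
  queue [10, 21, 25, 35] -> pop 10, enqueue [14], visited so far: [39, 22, 43, 15, 34, 48, 10]
  queue [21, 25, 35, 14] -> pop 21, enqueue [19], visited so far: [39, 22, 43, 15, 34, 48, 10, 21]
  queue [25, 35, 14, 19] -> pop 25, enqueue [none], visited so far: [39, 22, 43, 15, 34, 48, 10, 21, 25]
  queue [35, 14, 19] -> pop 35, enqueue [none], visited so far: [39, 22, 43, 15, 34, 48, 10, 21, 25, 35]
  queue [14, 19] -> pop 14, enqueue [none], visited so far: [39, 22, 43, 15, 34, 48, 10, 21, 25, 35, 14]
  queue [19] -> pop 19, enqueue [none], visited so far: [39, 22, 43, 15, 34, 48, 10, 21, 25, 35, 14, 19]
Result: [39, 22, 43, 15, 34, 48, 10, 21, 25, 35, 14, 19]


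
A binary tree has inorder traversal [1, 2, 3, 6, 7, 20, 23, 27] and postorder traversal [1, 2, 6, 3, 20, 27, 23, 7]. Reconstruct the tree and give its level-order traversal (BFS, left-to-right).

Inorder:   [1, 2, 3, 6, 7, 20, 23, 27]
Postorder: [1, 2, 6, 3, 20, 27, 23, 7]
Algorithm: postorder visits root last, so walk postorder right-to-left;
each value is the root of the current inorder slice — split it at that
value, recurse on the right subtree first, then the left.
Recursive splits:
  root=7; inorder splits into left=[1, 2, 3, 6], right=[20, 23, 27]
  root=23; inorder splits into left=[20], right=[27]
  root=27; inorder splits into left=[], right=[]
  root=20; inorder splits into left=[], right=[]
  root=3; inorder splits into left=[1, 2], right=[6]
  root=6; inorder splits into left=[], right=[]
  root=2; inorder splits into left=[1], right=[]
  root=1; inorder splits into left=[], right=[]
Reconstructed level-order: [7, 3, 23, 2, 6, 20, 27, 1]


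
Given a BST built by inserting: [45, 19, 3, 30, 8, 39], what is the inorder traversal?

Tree insertion order: [45, 19, 3, 30, 8, 39]
Tree (level-order array): [45, 19, None, 3, 30, None, 8, None, 39]
Inorder traversal: [3, 8, 19, 30, 39, 45]


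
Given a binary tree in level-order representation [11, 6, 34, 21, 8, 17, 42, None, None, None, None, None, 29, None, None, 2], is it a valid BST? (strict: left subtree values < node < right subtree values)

Level-order array: [11, 6, 34, 21, 8, 17, 42, None, None, None, None, None, 29, None, None, 2]
Validate using subtree bounds (lo, hi): at each node, require lo < value < hi,
then recurse left with hi=value and right with lo=value.
Preorder trace (stopping at first violation):
  at node 11 with bounds (-inf, +inf): OK
  at node 6 with bounds (-inf, 11): OK
  at node 21 with bounds (-inf, 6): VIOLATION
Node 21 violates its bound: not (-inf < 21 < 6).
Result: Not a valid BST


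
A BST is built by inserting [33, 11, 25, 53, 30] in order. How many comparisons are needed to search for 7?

Search path for 7: 33 -> 11
Found: False
Comparisons: 2


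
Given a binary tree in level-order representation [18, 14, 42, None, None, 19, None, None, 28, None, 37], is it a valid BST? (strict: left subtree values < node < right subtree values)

Level-order array: [18, 14, 42, None, None, 19, None, None, 28, None, 37]
Validate using subtree bounds (lo, hi): at each node, require lo < value < hi,
then recurse left with hi=value and right with lo=value.
Preorder trace (stopping at first violation):
  at node 18 with bounds (-inf, +inf): OK
  at node 14 with bounds (-inf, 18): OK
  at node 42 with bounds (18, +inf): OK
  at node 19 with bounds (18, 42): OK
  at node 28 with bounds (19, 42): OK
  at node 37 with bounds (28, 42): OK
No violation found at any node.
Result: Valid BST


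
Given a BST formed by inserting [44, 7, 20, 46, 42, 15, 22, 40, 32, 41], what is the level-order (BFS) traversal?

Tree insertion order: [44, 7, 20, 46, 42, 15, 22, 40, 32, 41]
Tree (level-order array): [44, 7, 46, None, 20, None, None, 15, 42, None, None, 22, None, None, 40, 32, 41]
BFS from the root, enqueuing left then right child of each popped node:
  queue [44] -> pop 44, enqueue [7, 46], visited so far: [44]
  queue [7, 46] -> pop 7, enqueue [20], visited so far: [44, 7]
  queue [46, 20] -> pop 46, enqueue [none], visited so far: [44, 7, 46]
  queue [20] -> pop 20, enqueue [15, 42], visited so far: [44, 7, 46, 20]
  queue [15, 42] -> pop 15, enqueue [none], visited so far: [44, 7, 46, 20, 15]
  queue [42] -> pop 42, enqueue [22], visited so far: [44, 7, 46, 20, 15, 42]
  queue [22] -> pop 22, enqueue [40], visited so far: [44, 7, 46, 20, 15, 42, 22]
  queue [40] -> pop 40, enqueue [32, 41], visited so far: [44, 7, 46, 20, 15, 42, 22, 40]
  queue [32, 41] -> pop 32, enqueue [none], visited so far: [44, 7, 46, 20, 15, 42, 22, 40, 32]
  queue [41] -> pop 41, enqueue [none], visited so far: [44, 7, 46, 20, 15, 42, 22, 40, 32, 41]
Result: [44, 7, 46, 20, 15, 42, 22, 40, 32, 41]


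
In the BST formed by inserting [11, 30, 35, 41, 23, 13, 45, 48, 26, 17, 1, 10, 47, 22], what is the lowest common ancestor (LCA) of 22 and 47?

Tree insertion order: [11, 30, 35, 41, 23, 13, 45, 48, 26, 17, 1, 10, 47, 22]
Tree (level-order array): [11, 1, 30, None, 10, 23, 35, None, None, 13, 26, None, 41, None, 17, None, None, None, 45, None, 22, None, 48, None, None, 47]
In a BST, the LCA of p=22, q=47 is the first node v on the
root-to-leaf path with p <= v <= q (go left if both < v, right if both > v).
Walk from root:
  at 11: both 22 and 47 > 11, go right
  at 30: 22 <= 30 <= 47, this is the LCA
LCA = 30


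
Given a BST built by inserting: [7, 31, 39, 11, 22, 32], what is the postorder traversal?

Tree insertion order: [7, 31, 39, 11, 22, 32]
Tree (level-order array): [7, None, 31, 11, 39, None, 22, 32]
Postorder traversal: [22, 11, 32, 39, 31, 7]


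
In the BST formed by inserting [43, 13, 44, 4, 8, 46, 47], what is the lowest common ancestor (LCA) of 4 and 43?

Tree insertion order: [43, 13, 44, 4, 8, 46, 47]
Tree (level-order array): [43, 13, 44, 4, None, None, 46, None, 8, None, 47]
In a BST, the LCA of p=4, q=43 is the first node v on the
root-to-leaf path with p <= v <= q (go left if both < v, right if both > v).
Walk from root:
  at 43: 4 <= 43 <= 43, this is the LCA
LCA = 43


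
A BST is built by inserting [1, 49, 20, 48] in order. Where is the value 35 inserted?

Starting tree (level order): [1, None, 49, 20, None, None, 48]
Insertion path: 1 -> 49 -> 20 -> 48
Result: insert 35 as left child of 48
Final tree (level order): [1, None, 49, 20, None, None, 48, 35]


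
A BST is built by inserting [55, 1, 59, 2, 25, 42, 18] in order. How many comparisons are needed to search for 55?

Search path for 55: 55
Found: True
Comparisons: 1


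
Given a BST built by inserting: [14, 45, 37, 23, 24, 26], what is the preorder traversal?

Tree insertion order: [14, 45, 37, 23, 24, 26]
Tree (level-order array): [14, None, 45, 37, None, 23, None, None, 24, None, 26]
Preorder traversal: [14, 45, 37, 23, 24, 26]


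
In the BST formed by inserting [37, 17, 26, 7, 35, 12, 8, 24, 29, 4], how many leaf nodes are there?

Tree built from: [37, 17, 26, 7, 35, 12, 8, 24, 29, 4]
Tree (level-order array): [37, 17, None, 7, 26, 4, 12, 24, 35, None, None, 8, None, None, None, 29]
Rule: A leaf has 0 children.
Per-node child counts:
  node 37: 1 child(ren)
  node 17: 2 child(ren)
  node 7: 2 child(ren)
  node 4: 0 child(ren)
  node 12: 1 child(ren)
  node 8: 0 child(ren)
  node 26: 2 child(ren)
  node 24: 0 child(ren)
  node 35: 1 child(ren)
  node 29: 0 child(ren)
Matching nodes: [4, 8, 24, 29]
Count of leaf nodes: 4


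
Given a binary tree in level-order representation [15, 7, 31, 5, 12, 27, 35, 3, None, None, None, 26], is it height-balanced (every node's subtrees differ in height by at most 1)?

Tree (level-order array): [15, 7, 31, 5, 12, 27, 35, 3, None, None, None, 26]
Definition: a tree is height-balanced if, at every node, |h(left) - h(right)| <= 1 (empty subtree has height -1).
Bottom-up per-node check:
  node 3: h_left=-1, h_right=-1, diff=0 [OK], height=0
  node 5: h_left=0, h_right=-1, diff=1 [OK], height=1
  node 12: h_left=-1, h_right=-1, diff=0 [OK], height=0
  node 7: h_left=1, h_right=0, diff=1 [OK], height=2
  node 26: h_left=-1, h_right=-1, diff=0 [OK], height=0
  node 27: h_left=0, h_right=-1, diff=1 [OK], height=1
  node 35: h_left=-1, h_right=-1, diff=0 [OK], height=0
  node 31: h_left=1, h_right=0, diff=1 [OK], height=2
  node 15: h_left=2, h_right=2, diff=0 [OK], height=3
All nodes satisfy the balance condition.
Result: Balanced


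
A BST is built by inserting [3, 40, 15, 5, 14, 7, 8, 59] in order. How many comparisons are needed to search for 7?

Search path for 7: 3 -> 40 -> 15 -> 5 -> 14 -> 7
Found: True
Comparisons: 6


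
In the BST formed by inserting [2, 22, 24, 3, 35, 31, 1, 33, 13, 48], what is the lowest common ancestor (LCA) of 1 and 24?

Tree insertion order: [2, 22, 24, 3, 35, 31, 1, 33, 13, 48]
Tree (level-order array): [2, 1, 22, None, None, 3, 24, None, 13, None, 35, None, None, 31, 48, None, 33]
In a BST, the LCA of p=1, q=24 is the first node v on the
root-to-leaf path with p <= v <= q (go left if both < v, right if both > v).
Walk from root:
  at 2: 1 <= 2 <= 24, this is the LCA
LCA = 2


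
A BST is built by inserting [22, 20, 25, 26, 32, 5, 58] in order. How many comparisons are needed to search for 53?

Search path for 53: 22 -> 25 -> 26 -> 32 -> 58
Found: False
Comparisons: 5


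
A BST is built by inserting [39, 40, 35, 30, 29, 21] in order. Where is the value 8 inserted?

Starting tree (level order): [39, 35, 40, 30, None, None, None, 29, None, 21]
Insertion path: 39 -> 35 -> 30 -> 29 -> 21
Result: insert 8 as left child of 21
Final tree (level order): [39, 35, 40, 30, None, None, None, 29, None, 21, None, 8]


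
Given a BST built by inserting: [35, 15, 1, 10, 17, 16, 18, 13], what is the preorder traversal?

Tree insertion order: [35, 15, 1, 10, 17, 16, 18, 13]
Tree (level-order array): [35, 15, None, 1, 17, None, 10, 16, 18, None, 13]
Preorder traversal: [35, 15, 1, 10, 13, 17, 16, 18]


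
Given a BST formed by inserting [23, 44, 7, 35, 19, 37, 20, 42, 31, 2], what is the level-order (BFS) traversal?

Tree insertion order: [23, 44, 7, 35, 19, 37, 20, 42, 31, 2]
Tree (level-order array): [23, 7, 44, 2, 19, 35, None, None, None, None, 20, 31, 37, None, None, None, None, None, 42]
BFS from the root, enqueuing left then right child of each popped node:
  queue [23] -> pop 23, enqueue [7, 44], visited so far: [23]
  queue [7, 44] -> pop 7, enqueue [2, 19], visited so far: [23, 7]
  queue [44, 2, 19] -> pop 44, enqueue [35], visited so far: [23, 7, 44]
  queue [2, 19, 35] -> pop 2, enqueue [none], visited so far: [23, 7, 44, 2]
  queue [19, 35] -> pop 19, enqueue [20], visited so far: [23, 7, 44, 2, 19]
  queue [35, 20] -> pop 35, enqueue [31, 37], visited so far: [23, 7, 44, 2, 19, 35]
  queue [20, 31, 37] -> pop 20, enqueue [none], visited so far: [23, 7, 44, 2, 19, 35, 20]
  queue [31, 37] -> pop 31, enqueue [none], visited so far: [23, 7, 44, 2, 19, 35, 20, 31]
  queue [37] -> pop 37, enqueue [42], visited so far: [23, 7, 44, 2, 19, 35, 20, 31, 37]
  queue [42] -> pop 42, enqueue [none], visited so far: [23, 7, 44, 2, 19, 35, 20, 31, 37, 42]
Result: [23, 7, 44, 2, 19, 35, 20, 31, 37, 42]
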